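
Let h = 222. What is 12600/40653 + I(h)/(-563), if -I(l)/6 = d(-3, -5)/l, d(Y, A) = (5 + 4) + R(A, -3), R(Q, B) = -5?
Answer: 29181468/94093627 ≈ 0.31013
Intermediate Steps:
d(Y, A) = 4 (d(Y, A) = (5 + 4) - 5 = 9 - 5 = 4)
I(l) = -24/l
12600/40653 + I(h)/(-563) = 12600/40653 - 24/222/(-563) = 12600*(1/40653) - 24*1/222*(-1/563) = 1400/4517 - 4/37*(-1/563) = 1400/4517 + 4/20831 = 29181468/94093627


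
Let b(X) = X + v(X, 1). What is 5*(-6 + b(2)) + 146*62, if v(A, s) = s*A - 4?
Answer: 9022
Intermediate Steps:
v(A, s) = -4 + A*s (v(A, s) = A*s - 4 = -4 + A*s)
b(X) = -4 + 2*X (b(X) = X + (-4 + X*1) = X + (-4 + X) = -4 + 2*X)
5*(-6 + b(2)) + 146*62 = 5*(-6 + (-4 + 2*2)) + 146*62 = 5*(-6 + (-4 + 4)) + 9052 = 5*(-6 + 0) + 9052 = 5*(-6) + 9052 = -30 + 9052 = 9022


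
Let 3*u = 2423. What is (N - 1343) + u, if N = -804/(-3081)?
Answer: -1648558/3081 ≈ -535.07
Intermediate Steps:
u = 2423/3 (u = (1/3)*2423 = 2423/3 ≈ 807.67)
N = 268/1027 (N = -804*(-1/3081) = 268/1027 ≈ 0.26095)
(N - 1343) + u = (268/1027 - 1343) + 2423/3 = -1378993/1027 + 2423/3 = -1648558/3081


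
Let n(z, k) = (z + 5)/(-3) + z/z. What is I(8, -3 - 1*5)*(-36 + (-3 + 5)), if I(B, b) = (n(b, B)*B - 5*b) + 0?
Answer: -1904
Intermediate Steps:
n(z, k) = -⅔ - z/3 (n(z, k) = (5 + z)*(-⅓) + 1 = (-5/3 - z/3) + 1 = -⅔ - z/3)
I(B, b) = -5*b + B*(-⅔ - b/3) (I(B, b) = ((-⅔ - b/3)*B - 5*b) + 0 = (B*(-⅔ - b/3) - 5*b) + 0 = (-5*b + B*(-⅔ - b/3)) + 0 = -5*b + B*(-⅔ - b/3))
I(8, -3 - 1*5)*(-36 + (-3 + 5)) = (-5*(-3 - 1*5) - ⅓*8*(2 + (-3 - 1*5)))*(-36 + (-3 + 5)) = (-5*(-3 - 5) - ⅓*8*(2 + (-3 - 5)))*(-36 + 2) = (-5*(-8) - ⅓*8*(2 - 8))*(-34) = (40 - ⅓*8*(-6))*(-34) = (40 + 16)*(-34) = 56*(-34) = -1904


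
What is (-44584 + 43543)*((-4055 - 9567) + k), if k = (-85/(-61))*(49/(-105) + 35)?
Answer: 861954940/61 ≈ 1.4130e+7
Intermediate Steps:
k = 8806/183 (k = (-85*(-1/61))*(49*(-1/105) + 35) = 85*(-7/15 + 35)/61 = (85/61)*(518/15) = 8806/183 ≈ 48.120)
(-44584 + 43543)*((-4055 - 9567) + k) = (-44584 + 43543)*((-4055 - 9567) + 8806/183) = -1041*(-13622 + 8806/183) = -1041*(-2484020/183) = 861954940/61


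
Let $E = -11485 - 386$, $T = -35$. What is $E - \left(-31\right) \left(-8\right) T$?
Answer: $-3191$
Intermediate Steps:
$E = -11871$ ($E = -11485 - 386 = -11871$)
$E - \left(-31\right) \left(-8\right) T = -11871 - \left(-31\right) \left(-8\right) \left(-35\right) = -11871 - 248 \left(-35\right) = -11871 - -8680 = -11871 + 8680 = -3191$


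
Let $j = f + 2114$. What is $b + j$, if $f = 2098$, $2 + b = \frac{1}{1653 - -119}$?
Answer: $\frac{7460121}{1772} \approx 4210.0$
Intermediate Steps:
$b = - \frac{3543}{1772}$ ($b = -2 + \frac{1}{1653 - -119} = -2 + \frac{1}{1653 + 119} = -2 + \frac{1}{1772} = - \frac{3543}{1772} \approx -1.9994$)
$j = 4212$ ($j = 2098 + 2114 = 4212$)
$b + j = - \frac{3543}{1772} + 4212 = \frac{7460121}{1772}$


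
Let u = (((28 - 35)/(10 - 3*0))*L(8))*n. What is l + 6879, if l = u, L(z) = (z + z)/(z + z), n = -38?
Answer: 34528/5 ≈ 6905.6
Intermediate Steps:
L(z) = 1 (L(z) = (2*z)/((2*z)) = (2*z)*(1/(2*z)) = 1)
u = 133/5 (u = (((28 - 35)/(10 - 3*0))*1)*(-38) = (-7/(10 + 0)*1)*(-38) = (-7/10*1)*(-38) = (-7*⅒*1)*(-38) = -7/10*1*(-38) = -7/10*(-38) = 133/5 ≈ 26.600)
l = 133/5 ≈ 26.600
l + 6879 = 133/5 + 6879 = 34528/5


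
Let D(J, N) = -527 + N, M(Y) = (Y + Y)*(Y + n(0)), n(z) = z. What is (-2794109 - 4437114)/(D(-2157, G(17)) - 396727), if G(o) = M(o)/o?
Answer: 7231223/397220 ≈ 18.205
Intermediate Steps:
M(Y) = 2*Y² (M(Y) = (Y + Y)*(Y + 0) = (2*Y)*Y = 2*Y²)
G(o) = 2*o (G(o) = (2*o²)/o = 2*o)
(-2794109 - 4437114)/(D(-2157, G(17)) - 396727) = (-2794109 - 4437114)/((-527 + 2*17) - 396727) = -7231223/((-527 + 34) - 396727) = -7231223/(-493 - 396727) = -7231223/(-397220) = -7231223*(-1/397220) = 7231223/397220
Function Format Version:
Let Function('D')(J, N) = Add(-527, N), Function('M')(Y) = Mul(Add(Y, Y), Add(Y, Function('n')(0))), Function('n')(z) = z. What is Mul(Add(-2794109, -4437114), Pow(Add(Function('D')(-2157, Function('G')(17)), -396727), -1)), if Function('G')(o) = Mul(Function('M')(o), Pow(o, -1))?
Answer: Rational(7231223, 397220) ≈ 18.205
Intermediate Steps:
Function('M')(Y) = Mul(2, Pow(Y, 2)) (Function('M')(Y) = Mul(Add(Y, Y), Add(Y, 0)) = Mul(Mul(2, Y), Y) = Mul(2, Pow(Y, 2)))
Function('G')(o) = Mul(2, o) (Function('G')(o) = Mul(Mul(2, Pow(o, 2)), Pow(o, -1)) = Mul(2, o))
Mul(Add(-2794109, -4437114), Pow(Add(Function('D')(-2157, Function('G')(17)), -396727), -1)) = Mul(Add(-2794109, -4437114), Pow(Add(Add(-527, Mul(2, 17)), -396727), -1)) = Mul(-7231223, Pow(Add(Add(-527, 34), -396727), -1)) = Mul(-7231223, Pow(Add(-493, -396727), -1)) = Mul(-7231223, Pow(-397220, -1)) = Mul(-7231223, Rational(-1, 397220)) = Rational(7231223, 397220)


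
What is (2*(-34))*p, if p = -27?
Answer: 1836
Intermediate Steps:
(2*(-34))*p = (2*(-34))*(-27) = -68*(-27) = 1836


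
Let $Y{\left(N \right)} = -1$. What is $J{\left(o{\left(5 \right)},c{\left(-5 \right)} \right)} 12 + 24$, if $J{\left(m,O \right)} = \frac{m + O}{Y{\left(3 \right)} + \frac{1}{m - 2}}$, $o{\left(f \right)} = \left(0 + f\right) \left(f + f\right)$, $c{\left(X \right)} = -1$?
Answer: $- \frac{27096}{47} \approx -576.51$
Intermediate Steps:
$o{\left(f \right)} = 2 f^{2}$ ($o{\left(f \right)} = f 2 f = 2 f^{2}$)
$J{\left(m,O \right)} = \frac{O + m}{-1 + \frac{1}{-2 + m}}$ ($J{\left(m,O \right)} = \frac{m + O}{-1 + \frac{1}{m - 2}} = \frac{O + m}{-1 + \frac{1}{-2 + m}}$)
$J{\left(o{\left(5 \right)},c{\left(-5 \right)} \right)} 12 + 24 = \frac{\left(2 \cdot 5^{2}\right)^{2} - -2 - 2 \cdot 2 \cdot 5^{2} - 2 \cdot 5^{2}}{3 - 2 \cdot 5^{2}} \cdot 12 + 24 = \frac{\left(2 \cdot 25\right)^{2} + 2 - 2 \cdot 2 \cdot 25 - 2 \cdot 25}{3 - 2 \cdot 25} \cdot 12 + 24 = \frac{50^{2} + 2 - 100 - 50}{3 - 50} \cdot 12 + 24 = \frac{2500 + 2 - 100 - 50}{3 - 50} \cdot 12 + 24 = \frac{1}{-47} \cdot 2352 \cdot 12 + 24 = \left(- \frac{1}{47}\right) 2352 \cdot 12 + 24 = \left(- \frac{2352}{47}\right) 12 + 24 = - \frac{28224}{47} + 24 = - \frac{27096}{47}$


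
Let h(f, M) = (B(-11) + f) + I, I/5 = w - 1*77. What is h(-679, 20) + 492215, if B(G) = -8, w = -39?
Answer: 490948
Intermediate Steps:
I = -580 (I = 5*(-39 - 1*77) = 5*(-39 - 77) = 5*(-116) = -580)
h(f, M) = -588 + f (h(f, M) = (-8 + f) - 580 = -588 + f)
h(-679, 20) + 492215 = (-588 - 679) + 492215 = -1267 + 492215 = 490948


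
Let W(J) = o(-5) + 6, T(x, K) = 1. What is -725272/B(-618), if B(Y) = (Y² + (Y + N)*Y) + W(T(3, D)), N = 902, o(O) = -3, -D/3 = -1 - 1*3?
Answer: -725272/206415 ≈ -3.5137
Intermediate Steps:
D = 12 (D = -3*(-1 - 1*3) = -3*(-1 - 3) = -3*(-4) = 12)
W(J) = 3 (W(J) = -3 + 6 = 3)
B(Y) = 3 + Y² + Y*(902 + Y) (B(Y) = (Y² + (Y + 902)*Y) + 3 = (Y² + (902 + Y)*Y) + 3 = (Y² + Y*(902 + Y)) + 3 = 3 + Y² + Y*(902 + Y))
-725272/B(-618) = -725272/(3 + 2*(-618)² + 902*(-618)) = -725272/(3 + 2*381924 - 557436) = -725272/(3 + 763848 - 557436) = -725272/206415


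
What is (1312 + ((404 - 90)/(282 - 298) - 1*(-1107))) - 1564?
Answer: 6683/8 ≈ 835.38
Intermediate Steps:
(1312 + ((404 - 90)/(282 - 298) - 1*(-1107))) - 1564 = (1312 + (314/(-16) + 1107)) - 1564 = (1312 + (314*(-1/16) + 1107)) - 1564 = (1312 + (-157/8 + 1107)) - 1564 = (1312 + 8699/8) - 1564 = 19195/8 - 1564 = 6683/8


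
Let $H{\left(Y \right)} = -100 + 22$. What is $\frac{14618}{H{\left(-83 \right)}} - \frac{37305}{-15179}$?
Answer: $- \frac{109488416}{591981} \approx -184.95$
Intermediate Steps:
$H{\left(Y \right)} = -78$
$\frac{14618}{H{\left(-83 \right)}} - \frac{37305}{-15179} = \frac{14618}{-78} - \frac{37305}{-15179} = 14618 \left(- \frac{1}{78}\right) - - \frac{37305}{15179} = - \frac{7309}{39} + \frac{37305}{15179} = - \frac{109488416}{591981}$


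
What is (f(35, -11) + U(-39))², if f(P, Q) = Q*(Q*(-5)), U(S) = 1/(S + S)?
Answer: 2226990481/6084 ≈ 3.6604e+5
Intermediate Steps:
U(S) = 1/(2*S)
f(P, Q) = -5*Q² (f(P, Q) = Q*(-5*Q) = -5*Q²)
(f(35, -11) + U(-39))² = (-5*(-11)² + (½)/(-39))² = (-5*121 + (½)*(-1/39))² = (-605 - 1/78)² = (-47191/78)² = 2226990481/6084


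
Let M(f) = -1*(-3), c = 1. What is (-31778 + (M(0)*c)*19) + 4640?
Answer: -27081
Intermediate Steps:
M(f) = 3
(-31778 + (M(0)*c)*19) + 4640 = (-31778 + (3*1)*19) + 4640 = (-31778 + 3*19) + 4640 = (-31778 + 57) + 4640 = -31721 + 4640 = -27081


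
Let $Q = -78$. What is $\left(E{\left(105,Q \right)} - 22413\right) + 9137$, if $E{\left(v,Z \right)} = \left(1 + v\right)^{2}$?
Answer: $-2040$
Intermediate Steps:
$\left(E{\left(105,Q \right)} - 22413\right) + 9137 = \left(\left(1 + 105\right)^{2} - 22413\right) + 9137 = \left(106^{2} - 22413\right) + 9137 = \left(11236 - 22413\right) + 9137 = -11177 + 9137 = -2040$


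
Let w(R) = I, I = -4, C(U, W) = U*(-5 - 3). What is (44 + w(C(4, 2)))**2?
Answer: 1600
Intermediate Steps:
C(U, W) = -8*U (C(U, W) = U*(-8) = -8*U)
w(R) = -4
(44 + w(C(4, 2)))**2 = (44 - 4)**2 = 40**2 = 1600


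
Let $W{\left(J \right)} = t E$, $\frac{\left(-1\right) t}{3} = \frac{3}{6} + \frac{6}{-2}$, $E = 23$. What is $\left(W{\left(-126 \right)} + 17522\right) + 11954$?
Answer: $\frac{59297}{2} \approx 29649.0$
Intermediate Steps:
$t = \frac{15}{2}$ ($t = - 3 \left(\frac{3}{6} + \frac{6}{-2}\right) = - 3 \left(3 \cdot \frac{1}{6} + 6 \left(- \frac{1}{2}\right)\right) = - 3 \left(\frac{1}{2} - 3\right) = \left(-3\right) \left(- \frac{5}{2}\right) = \frac{15}{2} \approx 7.5$)
$W{\left(J \right)} = \frac{345}{2}$ ($W{\left(J \right)} = \frac{15}{2} \cdot 23 = \frac{345}{2}$)
$\left(W{\left(-126 \right)} + 17522\right) + 11954 = \left(\frac{345}{2} + 17522\right) + 11954 = \frac{35389}{2} + 11954 = \frac{59297}{2}$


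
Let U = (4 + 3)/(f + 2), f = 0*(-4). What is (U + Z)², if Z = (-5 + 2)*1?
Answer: ¼ ≈ 0.25000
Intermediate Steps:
f = 0
Z = -3 (Z = -3*1 = -3)
U = 7/2 (U = (4 + 3)/(0 + 2) = 7/2 ≈ 3.5000)
(U + Z)² = (7/2 - 3)² = (½)² = ¼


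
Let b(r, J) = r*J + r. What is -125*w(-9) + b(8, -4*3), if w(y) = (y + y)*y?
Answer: -20338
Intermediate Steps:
b(r, J) = r + J*r (b(r, J) = J*r + r = r + J*r)
w(y) = 2*y² (w(y) = (2*y)*y = 2*y²)
-125*w(-9) + b(8, -4*3) = -250*(-9)² + 8*(1 - 4*3) = -250*81 + 8*(1 - 12) = -125*162 + 8*(-11) = -20250 - 88 = -20338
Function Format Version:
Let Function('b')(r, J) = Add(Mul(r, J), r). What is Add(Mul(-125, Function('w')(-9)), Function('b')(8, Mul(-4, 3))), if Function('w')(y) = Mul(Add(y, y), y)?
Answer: -20338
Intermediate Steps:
Function('b')(r, J) = Add(r, Mul(J, r)) (Function('b')(r, J) = Add(Mul(J, r), r) = Add(r, Mul(J, r)))
Function('w')(y) = Mul(2, Pow(y, 2)) (Function('w')(y) = Mul(Mul(2, y), y) = Mul(2, Pow(y, 2)))
Add(Mul(-125, Function('w')(-9)), Function('b')(8, Mul(-4, 3))) = Add(Mul(-125, Mul(2, Pow(-9, 2))), Mul(8, Add(1, Mul(-4, 3)))) = Add(Mul(-125, Mul(2, 81)), Mul(8, Add(1, -12))) = Add(Mul(-125, 162), Mul(8, -11)) = Add(-20250, -88) = -20338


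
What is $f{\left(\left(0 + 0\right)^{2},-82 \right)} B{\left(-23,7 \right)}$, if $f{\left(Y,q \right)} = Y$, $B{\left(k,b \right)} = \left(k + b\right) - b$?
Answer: $0$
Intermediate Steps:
$B{\left(k,b \right)} = k$ ($B{\left(k,b \right)} = \left(b + k\right) - b = k$)
$f{\left(\left(0 + 0\right)^{2},-82 \right)} B{\left(-23,7 \right)} = \left(0 + 0\right)^{2} \left(-23\right) = 0^{2} \left(-23\right) = 0 \left(-23\right) = 0$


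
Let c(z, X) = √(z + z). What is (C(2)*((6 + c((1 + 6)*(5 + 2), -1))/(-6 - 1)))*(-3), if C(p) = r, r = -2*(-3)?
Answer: 108/7 + 18*√2 ≈ 40.884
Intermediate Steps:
c(z, X) = √2*√z (c(z, X) = √(2*z) = √2*√z)
r = 6
C(p) = 6
(C(2)*((6 + c((1 + 6)*(5 + 2), -1))/(-6 - 1)))*(-3) = (6*((6 + √2*√((1 + 6)*(5 + 2)))/(-6 - 1)))*(-3) = (6*((6 + √2*√(7*7))/(-7)))*(-3) = (6*((6 + √2*√49)*(-⅐)))*(-3) = (6*((6 + √2*7)*(-⅐)))*(-3) = (6*((6 + 7*√2)*(-⅐)))*(-3) = (6*(-6/7 - √2))*(-3) = (-36/7 - 6*√2)*(-3) = 108/7 + 18*√2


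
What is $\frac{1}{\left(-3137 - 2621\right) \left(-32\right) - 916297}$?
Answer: $- \frac{1}{732041} \approx -1.366 \cdot 10^{-6}$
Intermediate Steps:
$\frac{1}{\left(-3137 - 2621\right) \left(-32\right) - 916297} = \frac{1}{\left(-5758\right) \left(-32\right) - 916297} = \frac{1}{184256 - 916297} = \frac{1}{-732041} = - \frac{1}{732041}$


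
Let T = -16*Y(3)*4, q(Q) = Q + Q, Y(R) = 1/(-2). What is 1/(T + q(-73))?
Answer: -1/114 ≈ -0.0087719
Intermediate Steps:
Y(R) = -½
q(Q) = 2*Q
T = 32 (T = -16*(-½)*4 = 8*4 = 32)
1/(T + q(-73)) = 1/(32 + 2*(-73)) = 1/(32 - 146) = 1/(-114) = -1/114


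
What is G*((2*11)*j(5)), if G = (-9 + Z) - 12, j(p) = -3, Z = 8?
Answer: 858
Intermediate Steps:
G = -13 (G = (-9 + 8) - 12 = -1 - 12 = -13)
G*((2*11)*j(5)) = -13*2*11*(-3) = -286*(-3) = -13*(-66) = 858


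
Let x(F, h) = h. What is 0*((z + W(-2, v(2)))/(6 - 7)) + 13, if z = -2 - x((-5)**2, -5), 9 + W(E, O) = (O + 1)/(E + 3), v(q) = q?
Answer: 13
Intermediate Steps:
W(E, O) = -9 + (1 + O)/(3 + E) (W(E, O) = -9 + (O + 1)/(E + 3) = -9 + (1 + O)/(3 + E))
z = 3 (z = -2 - 1*(-5) = -2 + 5 = 3)
0*((z + W(-2, v(2)))/(6 - 7)) + 13 = 0*((3 + (-26 + 2 - 9*(-2))/(3 - 2))/(6 - 7)) + 13 = 0*((3 + (-26 + 2 + 18)/1)/(-1)) + 13 = 0*((3 + 1*(-6))*(-1)) + 13 = 0*((3 - 6)*(-1)) + 13 = 0*(-3*(-1)) + 13 = 0*3 + 13 = 0 + 13 = 13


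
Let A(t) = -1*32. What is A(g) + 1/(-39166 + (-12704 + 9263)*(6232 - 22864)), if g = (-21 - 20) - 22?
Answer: -1830129471/57191546 ≈ -32.000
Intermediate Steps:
g = -63 (g = -41 - 22 = -63)
A(t) = -32
A(g) + 1/(-39166 + (-12704 + 9263)*(6232 - 22864)) = -32 + 1/(-39166 + (-12704 + 9263)*(6232 - 22864)) = -32 + 1/(-39166 - 3441*(-16632)) = -32 + 1/(-39166 + 57230712) = -32 + 1/57191546 = -1830129471/57191546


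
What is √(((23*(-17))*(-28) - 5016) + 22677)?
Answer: √28609 ≈ 169.14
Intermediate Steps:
√(((23*(-17))*(-28) - 5016) + 22677) = √((-391*(-28) - 5016) + 22677) = √((10948 - 5016) + 22677) = √(5932 + 22677) = √28609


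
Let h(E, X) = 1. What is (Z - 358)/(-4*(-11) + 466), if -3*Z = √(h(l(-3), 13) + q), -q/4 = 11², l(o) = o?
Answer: -179/255 - I*√483/1530 ≈ -0.70196 - 0.014364*I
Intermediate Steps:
q = -484 (q = -4*11² = -4*121 = -484)
Z = -I*√483/3 (Z = -√(1 - 484)/3 = -I*√483/3 ≈ -7.3258*I)
(Z - 358)/(-4*(-11) + 466) = (-I*√483/3 - 358)/(-4*(-11) + 466) = (-358 - I*√483/3)/(44 + 466) = (-358 - I*√483/3)/510 = (-358 - I*√483/3)*(1/510) = -179/255 - I*√483/1530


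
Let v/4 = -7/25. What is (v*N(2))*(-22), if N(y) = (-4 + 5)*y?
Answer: 1232/25 ≈ 49.280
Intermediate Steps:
v = -28/25 (v = 4*(-7/25) = -28/25 ≈ -1.1200)
N(y) = y (N(y) = 1*y = y)
(v*N(2))*(-22) = -28/25*2*(-22) = -56/25*(-22) = 1232/25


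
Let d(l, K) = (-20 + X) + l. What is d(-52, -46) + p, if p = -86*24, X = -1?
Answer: -2137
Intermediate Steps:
d(l, K) = -21 + l (d(l, K) = (-20 - 1) + l = -21 + l)
p = -2064
d(-52, -46) + p = (-21 - 52) - 2064 = -73 - 2064 = -2137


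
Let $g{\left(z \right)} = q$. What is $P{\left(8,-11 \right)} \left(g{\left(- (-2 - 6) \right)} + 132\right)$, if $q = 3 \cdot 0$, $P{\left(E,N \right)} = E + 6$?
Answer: $1848$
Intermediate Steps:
$P{\left(E,N \right)} = 6 + E$
$q = 0$
$g{\left(z \right)} = 0$
$P{\left(8,-11 \right)} \left(g{\left(- (-2 - 6) \right)} + 132\right) = \left(6 + 8\right) \left(0 + 132\right) = 14 \cdot 132 = 1848$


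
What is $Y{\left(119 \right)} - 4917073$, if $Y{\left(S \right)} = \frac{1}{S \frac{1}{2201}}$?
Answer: $- \frac{585129486}{119} \approx -4.9171 \cdot 10^{6}$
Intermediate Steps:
$Y{\left(S \right)} = \frac{2201}{S}$ ($Y{\left(S \right)} = \frac{1}{S \frac{1}{2201}} = \frac{1}{\frac{1}{2201} S} = \frac{2201}{S}$)
$Y{\left(119 \right)} - 4917073 = \frac{2201}{119} - 4917073 = - \frac{585129486}{119}$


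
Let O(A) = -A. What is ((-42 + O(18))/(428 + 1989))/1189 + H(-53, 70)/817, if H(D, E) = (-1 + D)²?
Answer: 8379989688/2347905221 ≈ 3.5691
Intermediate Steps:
((-42 + O(18))/(428 + 1989))/1189 + H(-53, 70)/817 = ((-42 - 1*18)/(428 + 1989))/1189 + (-1 - 53)²/817 = ((-42 - 18)/2417)*(1/1189) + (-54)²*(1/817) = -60*1/2417*(1/1189) + 2916*(1/817) = -60/2417*1/1189 + 2916/817 = -60/2873813 + 2916/817 = 8379989688/2347905221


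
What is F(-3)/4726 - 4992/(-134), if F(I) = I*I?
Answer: 11796699/316642 ≈ 37.256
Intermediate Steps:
F(I) = I**2
F(-3)/4726 - 4992/(-134) = (-3)**2/4726 - 4992/(-134) = 9*(1/4726) - 4992*(-1/134) = 9/4726 + 2496/67 = 11796699/316642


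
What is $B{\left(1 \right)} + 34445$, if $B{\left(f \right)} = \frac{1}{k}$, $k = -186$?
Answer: $\frac{6406769}{186} \approx 34445.0$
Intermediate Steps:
$B{\left(f \right)} = - \frac{1}{186}$ ($B{\left(f \right)} = \frac{1}{-186} = - \frac{1}{186}$)
$B{\left(1 \right)} + 34445 = - \frac{1}{186} + 34445 = \frac{6406769}{186}$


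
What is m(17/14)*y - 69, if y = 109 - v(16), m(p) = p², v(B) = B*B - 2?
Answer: -55429/196 ≈ -282.80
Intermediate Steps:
v(B) = -2 + B² (v(B) = B² - 2 = -2 + B²)
y = -145 (y = 109 - (-2 + 16²) = 109 - (-2 + 256) = 109 - 1*254 = 109 - 254 = -145)
m(17/14)*y - 69 = (17/14)²*(-145) - 69 = (289/196)*(-145) - 69 = -41905/196 - 69 = -55429/196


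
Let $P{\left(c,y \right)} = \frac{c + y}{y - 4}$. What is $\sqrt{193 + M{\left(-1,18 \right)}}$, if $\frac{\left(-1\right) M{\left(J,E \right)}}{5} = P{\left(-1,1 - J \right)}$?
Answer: $\frac{\sqrt{782}}{2} \approx 13.982$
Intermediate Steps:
$P{\left(c,y \right)} = \frac{c + y}{-4 + y}$
$M{\left(J,E \right)} = \frac{5 J}{-3 - J}$ ($M{\left(J,E \right)} = - 5 \frac{-1 - \left(-1 + J\right)}{-4 - \left(-1 + J\right)} = - 5 \frac{\left(-1\right) J}{-3 - J} = - 5 \left(- \frac{J}{-3 - J}\right) = \frac{5 J}{-3 - J}$)
$\sqrt{193 + M{\left(-1,18 \right)}} = \sqrt{193 - - \frac{5}{3 - 1}} = \sqrt{193 - - \frac{5}{2}} = \sqrt{193 - \left(-5\right) \frac{1}{2}} = \sqrt{193 + \frac{5}{2}} = \sqrt{\frac{391}{2}} = \frac{\sqrt{782}}{2}$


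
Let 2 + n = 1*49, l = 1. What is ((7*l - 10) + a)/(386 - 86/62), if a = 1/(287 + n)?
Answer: -31031/3982282 ≈ -0.0077923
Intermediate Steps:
n = 47 (n = -2 + 1*49 = -2 + 49 = 47)
a = 1/334 (a = 1/(287 + 47) = 1/334 ≈ 0.0029940)
((7*l - 10) + a)/(386 - 86/62) = ((7*1 - 10) + 1/334)/(386 - 86/62) = ((7 - 10) + 1/334)/(386 - 86*1/62) = (-3 + 1/334)/(386 - 43/31) = -1001/(334*11923/31) = -1001/334*31/11923 = -31031/3982282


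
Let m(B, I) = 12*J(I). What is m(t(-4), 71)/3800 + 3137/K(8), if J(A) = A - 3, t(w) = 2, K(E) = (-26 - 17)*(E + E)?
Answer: -1419899/326800 ≈ -4.3449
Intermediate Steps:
K(E) = -86*E
J(A) = -3 + A
m(B, I) = -36 + 12*I (m(B, I) = 12*(-3 + I) = -36 + 12*I)
m(t(-4), 71)/3800 + 3137/K(8) = (-36 + 12*71)/3800 + 3137/((-86*8)) = (-36 + 852)*(1/3800) + 3137/(-688) = 816*(1/3800) + 3137*(-1/688) = 102/475 - 3137/688 = -1419899/326800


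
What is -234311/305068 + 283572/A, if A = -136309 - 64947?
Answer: -16708154689/7674595676 ≈ -2.1771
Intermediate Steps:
A = -201256
-234311/305068 + 283572/A = -234311/305068 + 283572/(-201256) = -234311*1/305068 + 283572*(-1/201256) = -234311/305068 - 70893/50314 = -16708154689/7674595676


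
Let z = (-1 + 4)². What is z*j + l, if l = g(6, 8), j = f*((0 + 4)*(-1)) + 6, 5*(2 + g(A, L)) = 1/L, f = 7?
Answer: -7999/40 ≈ -199.98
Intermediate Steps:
g(A, L) = -2 + 1/(5*L)
j = -22 (j = 7*((0 + 4)*(-1)) + 6 = 7*(4*(-1)) + 6 = 7*(-4) + 6 = -28 + 6 = -22)
l = -79/40 (l = -2 + (⅕)/8 = -2 + (⅕)*(⅛) = -2 + 1/40 = -79/40 ≈ -1.9750)
z = 9 (z = 3² = 9)
z*j + l = 9*(-22) - 79/40 = -198 - 79/40 = -7999/40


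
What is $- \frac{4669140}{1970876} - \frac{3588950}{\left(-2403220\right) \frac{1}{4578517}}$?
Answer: $\frac{809638959694930315}{118411215518} \approx 6.8375 \cdot 10^{6}$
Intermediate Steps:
$- \frac{4669140}{1970876} - \frac{3588950}{\left(-2403220\right) \frac{1}{4578517}} = \left(-4669140\right) \frac{1}{1970876} - \frac{3588950}{\left(-2403220\right) \frac{1}{4578517}} = - \frac{1167285}{492719} - \frac{3588950}{- \frac{2403220}{4578517}} = - \frac{1167285}{492719} - - \frac{1643206858715}{240322} = - \frac{1167285}{492719} + \frac{1643206858715}{240322} = \frac{809638959694930315}{118411215518}$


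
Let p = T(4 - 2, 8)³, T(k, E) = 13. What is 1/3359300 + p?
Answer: 7380382101/3359300 ≈ 2197.0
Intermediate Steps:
p = 2197 (p = 13³ = 2197)
1/3359300 + p = 1/3359300 + 2197 = 7380382101/3359300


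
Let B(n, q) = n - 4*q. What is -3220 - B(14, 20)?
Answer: -3154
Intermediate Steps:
-3220 - B(14, 20) = -3220 - (14 - 4*20) = -3220 - (14 - 80) = -3220 - 1*(-66) = -3220 + 66 = -3154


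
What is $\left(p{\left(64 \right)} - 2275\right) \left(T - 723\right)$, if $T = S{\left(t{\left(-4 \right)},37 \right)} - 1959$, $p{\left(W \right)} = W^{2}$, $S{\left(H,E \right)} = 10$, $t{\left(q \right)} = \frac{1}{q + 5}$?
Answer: $-4865712$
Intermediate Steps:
$t{\left(q \right)} = \frac{1}{5 + q}$
$T = -1949$ ($T = 10 - 1959 = -1949$)
$\left(p{\left(64 \right)} - 2275\right) \left(T - 723\right) = \left(64^{2} - 2275\right) \left(-1949 - 723\right) = \left(4096 - 2275\right) \left(-2672\right) = 1821 \left(-2672\right) = -4865712$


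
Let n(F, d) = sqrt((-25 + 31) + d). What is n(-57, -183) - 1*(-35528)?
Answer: 35528 + I*sqrt(177) ≈ 35528.0 + 13.304*I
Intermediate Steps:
n(F, d) = sqrt(6 + d)
n(-57, -183) - 1*(-35528) = sqrt(6 - 183) - 1*(-35528) = sqrt(-177) + 35528 = I*sqrt(177) + 35528 = 35528 + I*sqrt(177)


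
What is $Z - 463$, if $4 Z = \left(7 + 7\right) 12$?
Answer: $-421$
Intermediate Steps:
$Z = 42$ ($Z = \frac{\left(7 + 7\right) 12}{4} = \frac{14 \cdot 12}{4} = \frac{1}{4} \cdot 168 = 42$)
$Z - 463 = 42 - 463 = -421$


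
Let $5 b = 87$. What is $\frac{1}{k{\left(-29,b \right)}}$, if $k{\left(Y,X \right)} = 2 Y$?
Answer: $- \frac{1}{58} \approx -0.017241$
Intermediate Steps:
$b = \frac{87}{5}$ ($b = \frac{1}{5} \cdot 87 = \frac{87}{5} \approx 17.4$)
$\frac{1}{k{\left(-29,b \right)}} = \frac{1}{2 \left(-29\right)} = \frac{1}{-58} = - \frac{1}{58}$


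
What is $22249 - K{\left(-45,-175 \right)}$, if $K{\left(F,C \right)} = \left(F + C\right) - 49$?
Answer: $22518$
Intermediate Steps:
$K{\left(F,C \right)} = -49 + C + F$ ($K{\left(F,C \right)} = \left(C + F\right) - 49 = -49 + C + F$)
$22249 - K{\left(-45,-175 \right)} = 22249 - \left(-49 - 175 - 45\right) = 22249 - -269 = 22249 + 269 = 22518$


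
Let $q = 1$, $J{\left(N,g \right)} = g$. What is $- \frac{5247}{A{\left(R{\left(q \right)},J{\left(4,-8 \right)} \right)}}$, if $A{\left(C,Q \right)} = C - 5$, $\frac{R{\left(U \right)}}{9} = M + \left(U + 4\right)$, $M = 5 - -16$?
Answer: $- \frac{5247}{229} \approx -22.913$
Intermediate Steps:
$M = 21$ ($M = 5 + 16 = 21$)
$R{\left(U \right)} = 225 + 9 U$ ($R{\left(U \right)} = 9 \left(21 + \left(U + 4\right)\right) = 9 \left(21 + \left(4 + U\right)\right) = 9 \left(25 + U\right) = 225 + 9 U$)
$A{\left(C,Q \right)} = -5 + C$ ($A{\left(C,Q \right)} = C - 5 = -5 + C$)
$- \frac{5247}{A{\left(R{\left(q \right)},J{\left(4,-8 \right)} \right)}} = - \frac{5247}{-5 + \left(225 + 9 \cdot 1\right)} = - \frac{5247}{-5 + \left(225 + 9\right)} = - \frac{5247}{-5 + 234} = - \frac{5247}{229}$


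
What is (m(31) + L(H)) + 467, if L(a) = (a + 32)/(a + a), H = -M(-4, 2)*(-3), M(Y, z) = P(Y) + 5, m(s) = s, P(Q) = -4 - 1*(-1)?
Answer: 3007/6 ≈ 501.17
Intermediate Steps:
P(Q) = -3 (P(Q) = -4 + 1 = -3)
M(Y, z) = 2 (M(Y, z) = -3 + 5 = 2)
H = 6 (H = -1*2*(-3) = -2*(-3) = 6)
L(a) = (32 + a)/(2*a) (L(a) = (32 + a)/((2*a)) = (32 + a)*(1/(2*a)) = (32 + a)/(2*a))
(m(31) + L(H)) + 467 = (31 + (½)*(32 + 6)/6) + 467 = (31 + (½)*(⅙)*38) + 467 = (31 + 19/6) + 467 = 205/6 + 467 = 3007/6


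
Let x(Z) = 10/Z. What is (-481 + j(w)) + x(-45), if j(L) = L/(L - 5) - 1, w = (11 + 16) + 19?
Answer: -177526/369 ≈ -481.10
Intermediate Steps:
w = 46 (w = 27 + 19 = 46)
j(L) = -1 + L/(-5 + L) (j(L) = L/(-5 + L) - 1 = -1 + L/(-5 + L))
(-481 + j(w)) + x(-45) = (-481 + 5/(-5 + 46)) + 10/(-45) = (-481 + 5/41) + 10*(-1/45) = (-481 + 5*(1/41)) - 2/9 = (-481 + 5/41) - 2/9 = -19716/41 - 2/9 = -177526/369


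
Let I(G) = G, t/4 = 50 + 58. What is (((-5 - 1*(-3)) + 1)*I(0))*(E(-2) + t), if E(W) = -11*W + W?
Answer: 0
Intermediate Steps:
t = 432 (t = 4*(50 + 58) = 4*108 = 432)
E(W) = -10*W
(((-5 - 1*(-3)) + 1)*I(0))*(E(-2) + t) = (((-5 - 1*(-3)) + 1)*0)*(-10*(-2) + 432) = (((-5 + 3) + 1)*0)*(20 + 432) = ((-2 + 1)*0)*452 = -1*0*452 = 0*452 = 0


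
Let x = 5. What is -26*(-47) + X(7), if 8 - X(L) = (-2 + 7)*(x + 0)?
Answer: 1205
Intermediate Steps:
X(L) = -17 (X(L) = 8 - (-2 + 7)*(5 + 0) = 8 - 5*5 = 8 - 1*25 = 8 - 25 = -17)
-26*(-47) + X(7) = -26*(-47) - 17 = 1222 - 17 = 1205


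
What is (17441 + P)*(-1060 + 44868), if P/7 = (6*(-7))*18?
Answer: 532223392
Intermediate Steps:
P = -5292 (P = 7*((6*(-7))*18) = 7*(-42*18) = 7*(-756) = -5292)
(17441 + P)*(-1060 + 44868) = (17441 - 5292)*(-1060 + 44868) = 12149*43808 = 532223392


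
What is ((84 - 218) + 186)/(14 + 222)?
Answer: 13/59 ≈ 0.22034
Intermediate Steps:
((84 - 218) + 186)/(14 + 222) = (-134 + 186)/236 = 52*(1/236) = 13/59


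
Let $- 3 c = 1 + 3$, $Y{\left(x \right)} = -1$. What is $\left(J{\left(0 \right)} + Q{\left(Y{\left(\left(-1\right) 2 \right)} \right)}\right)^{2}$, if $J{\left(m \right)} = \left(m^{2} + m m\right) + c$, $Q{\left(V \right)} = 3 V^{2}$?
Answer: $\frac{25}{9} \approx 2.7778$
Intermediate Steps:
$c = - \frac{4}{3}$ ($c = - \frac{1 + 3}{3} = \left(- \frac{1}{3}\right) 4 = - \frac{4}{3} \approx -1.3333$)
$J{\left(m \right)} = - \frac{4}{3} + 2 m^{2}$ ($J{\left(m \right)} = \left(m^{2} + m m\right) - \frac{4}{3} = \left(m^{2} + m^{2}\right) - \frac{4}{3} = 2 m^{2} - \frac{4}{3} = - \frac{4}{3} + 2 m^{2}$)
$\left(J{\left(0 \right)} + Q{\left(Y{\left(\left(-1\right) 2 \right)} \right)}\right)^{2} = \left(\left(- \frac{4}{3} + 2 \cdot 0^{2}\right) + 3 \left(-1\right)^{2}\right)^{2} = \left(\left(- \frac{4}{3} + 2 \cdot 0\right) + 3 \cdot 1\right)^{2} = \left(\left(- \frac{4}{3} + 0\right) + 3\right)^{2} = \left(- \frac{4}{3} + 3\right)^{2} = \left(\frac{5}{3}\right)^{2} = \frac{25}{9}$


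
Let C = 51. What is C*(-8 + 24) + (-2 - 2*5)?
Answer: 804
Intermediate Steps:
C*(-8 + 24) + (-2 - 2*5) = 51*(-8 + 24) + (-2 - 2*5) = 51*16 + (-2 - 10) = 816 - 12 = 804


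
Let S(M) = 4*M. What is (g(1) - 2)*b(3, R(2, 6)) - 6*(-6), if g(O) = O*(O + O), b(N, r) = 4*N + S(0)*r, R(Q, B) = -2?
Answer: 36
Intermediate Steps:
b(N, r) = 4*N (b(N, r) = 4*N + (4*0)*r = 4*N + 0*r = 4*N + 0 = 4*N)
g(O) = 2*O² (g(O) = O*(2*O) = 2*O²)
(g(1) - 2)*b(3, R(2, 6)) - 6*(-6) = (2*1² - 2)*(4*3) - 6*(-6) = (2*1 - 2)*12 + 36 = (2 - 2)*12 + 36 = 0*12 + 36 = 0 + 36 = 36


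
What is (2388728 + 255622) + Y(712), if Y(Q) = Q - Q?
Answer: 2644350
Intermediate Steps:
Y(Q) = 0
(2388728 + 255622) + Y(712) = (2388728 + 255622) + 0 = 2644350 + 0 = 2644350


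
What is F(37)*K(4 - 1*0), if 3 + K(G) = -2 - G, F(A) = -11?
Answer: 99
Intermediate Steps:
K(G) = -5 - G (K(G) = -3 + (-2 - G) = -5 - G)
F(37)*K(4 - 1*0) = -11*(-5 - (4 - 1*0)) = -11*(-5 - (4 + 0)) = -11*(-5 - 1*4) = -11*(-5 - 4) = -11*(-9) = 99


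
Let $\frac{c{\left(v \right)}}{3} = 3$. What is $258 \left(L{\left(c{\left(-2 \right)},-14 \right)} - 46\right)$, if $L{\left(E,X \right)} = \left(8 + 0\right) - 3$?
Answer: $-10578$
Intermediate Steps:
$c{\left(v \right)} = 9$ ($c{\left(v \right)} = 3 \cdot 3 = 9$)
$L{\left(E,X \right)} = 5$ ($L{\left(E,X \right)} = 8 - 3 = 5$)
$258 \left(L{\left(c{\left(-2 \right)},-14 \right)} - 46\right) = 258 \left(5 - 46\right) = 258 \left(-41\right) = -10578$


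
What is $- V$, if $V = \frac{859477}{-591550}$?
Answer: $\frac{859477}{591550} \approx 1.4529$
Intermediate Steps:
$V = - \frac{859477}{591550}$ ($V = 859477 \left(- \frac{1}{591550}\right) = - \frac{859477}{591550} \approx -1.4529$)
$- V = \left(-1\right) \left(- \frac{859477}{591550}\right) = \frac{859477}{591550}$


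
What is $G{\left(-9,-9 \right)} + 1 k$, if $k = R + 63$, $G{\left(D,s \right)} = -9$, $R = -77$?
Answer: $-23$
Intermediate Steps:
$k = -14$ ($k = -77 + 63 = -14$)
$G{\left(-9,-9 \right)} + 1 k = -9 + 1 \left(-14\right) = -9 - 14 = -23$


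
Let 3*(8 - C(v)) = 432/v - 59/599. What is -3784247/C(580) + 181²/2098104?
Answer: -2068819268375768257/4255758485832 ≈ -4.8612e+5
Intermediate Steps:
C(v) = 14435/1797 - 144/v (C(v) = 8 - (432/v - 59/599)/3 = 8 - (-59/599 + 432/v)/3 = 8 + (59/1797 - 144/v) = 14435/1797 - 144/v)
-3784247/C(580) + 181²/2098104 = -3784247/(14435/1797 - 144/580) + 181²/2098104 = -3784247/(14435/1797 - 144*1/580) + 32761*(1/2098104) = -3784247/(14435/1797 - 36/145) + 32761/2098104 = -3784247/2028383/260565 + 32761/2098104 = -3784247*260565/2028383 + 32761/2098104 = -986042319555/2028383 + 32761/2098104 = -2068819268375768257/4255758485832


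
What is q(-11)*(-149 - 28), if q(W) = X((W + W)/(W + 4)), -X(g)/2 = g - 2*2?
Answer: -2124/7 ≈ -303.43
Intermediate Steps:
X(g) = 8 - 2*g (X(g) = -2*(g - 2*2) = -2*(g - 4) = -2*(-4 + g) = 8 - 2*g)
q(W) = 8 - 4*W/(4 + W) (q(W) = 8 - 2*(W + W)/(W + 4) = 8 - 2*2*W/(4 + W) = 8 - 4*W/(4 + W))
q(-11)*(-149 - 28) = (4*(8 - 11)/(4 - 11))*(-149 - 28) = (4*(-3)/(-7))*(-177) = (4*(-1/7)*(-3))*(-177) = (12/7)*(-177) = -2124/7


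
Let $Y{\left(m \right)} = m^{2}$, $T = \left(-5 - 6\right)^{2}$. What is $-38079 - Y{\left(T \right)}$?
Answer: $-52720$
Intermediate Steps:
$T = 121$ ($T = \left(-11\right)^{2} = 121$)
$-38079 - Y{\left(T \right)} = -38079 - 121^{2} = -38079 - 14641 = -52720$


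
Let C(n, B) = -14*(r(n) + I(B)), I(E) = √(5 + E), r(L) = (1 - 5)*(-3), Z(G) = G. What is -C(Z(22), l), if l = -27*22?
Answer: 168 + 14*I*√589 ≈ 168.0 + 339.77*I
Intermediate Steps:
r(L) = 12 (r(L) = -4*(-3) = 12)
l = -594
C(n, B) = -168 - 14*√(5 + B) (C(n, B) = -14*(12 + √(5 + B)) = -168 - 14*√(5 + B))
-C(Z(22), l) = -(-168 - 14*√(5 - 594)) = -(-168 - 14*I*√589) = 168 + 14*I*√589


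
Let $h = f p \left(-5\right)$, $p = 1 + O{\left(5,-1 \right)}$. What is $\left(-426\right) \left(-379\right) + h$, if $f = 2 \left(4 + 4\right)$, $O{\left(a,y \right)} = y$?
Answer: $161454$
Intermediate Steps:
$p = 0$ ($p = 1 - 1 = 0$)
$f = 16$ ($f = 2 \cdot 8 = 16$)
$h = 0$ ($h = 16 \cdot 0 \left(-5\right) = 0 \left(-5\right) = 0$)
$\left(-426\right) \left(-379\right) + h = \left(-426\right) \left(-379\right) + 0 = 161454 + 0 = 161454$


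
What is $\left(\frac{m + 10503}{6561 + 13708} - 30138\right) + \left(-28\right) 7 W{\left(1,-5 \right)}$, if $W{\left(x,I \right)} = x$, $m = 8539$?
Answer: $- \frac{614820804}{20269} \approx -30333.0$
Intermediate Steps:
$\left(\frac{m + 10503}{6561 + 13708} - 30138\right) + \left(-28\right) 7 W{\left(1,-5 \right)} = \left(\frac{8539 + 10503}{6561 + 13708} - 30138\right) + \left(-28\right) 7 \cdot 1 = \left(\frac{19042}{20269} - 30138\right) - 196 = - \frac{610848080}{20269} - 196 = - \frac{614820804}{20269}$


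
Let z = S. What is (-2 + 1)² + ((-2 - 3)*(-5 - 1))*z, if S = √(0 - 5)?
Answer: 1 + 30*I*√5 ≈ 1.0 + 67.082*I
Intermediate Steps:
S = I*√5 (S = √(-5) = I*√5 ≈ 2.2361*I)
z = I*√5 ≈ 2.2361*I
(-2 + 1)² + ((-2 - 3)*(-5 - 1))*z = (-2 + 1)² + ((-2 - 3)*(-5 - 1))*(I*√5) = (-1)² + (-5*(-6))*(I*√5) = 1 + 30*(I*√5) = 1 + 30*I*√5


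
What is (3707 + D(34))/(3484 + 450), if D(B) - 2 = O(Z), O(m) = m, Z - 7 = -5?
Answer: 3711/3934 ≈ 0.94331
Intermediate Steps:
Z = 2 (Z = 7 - 5 = 2)
D(B) = 4 (D(B) = 2 + 2 = 4)
(3707 + D(34))/(3484 + 450) = (3707 + 4)/(3484 + 450) = 3711/3934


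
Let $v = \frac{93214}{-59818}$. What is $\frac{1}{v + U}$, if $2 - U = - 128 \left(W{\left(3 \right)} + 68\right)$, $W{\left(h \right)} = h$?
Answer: $\frac{2719}{24711473} \approx 0.00011003$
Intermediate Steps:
$v = - \frac{4237}{2719}$ ($v = 93214 \left(- \frac{1}{59818}\right) = - \frac{4237}{2719} \approx -1.5583$)
$U = 9090$ ($U = 2 - - 128 \left(3 + 68\right) = 2 - \left(-128\right) 71 = 2 - -9088 = 2 + 9088 = 9090$)
$\frac{1}{v + U} = \frac{1}{- \frac{4237}{2719} + 9090} = \frac{1}{\frac{24711473}{2719}} = \frac{2719}{24711473}$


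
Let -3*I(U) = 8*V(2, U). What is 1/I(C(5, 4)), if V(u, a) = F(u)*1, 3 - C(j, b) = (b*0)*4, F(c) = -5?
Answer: 3/40 ≈ 0.075000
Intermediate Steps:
C(j, b) = 3 (C(j, b) = 3 - b*0*4 = 3 - 0*4 = 3 - 1*0 = 3 + 0 = 3)
V(u, a) = -5 (V(u, a) = -5*1 = -5)
I(U) = 40/3 (I(U) = -8*(-5)/3 = -⅓*(-40) = 40/3)
1/I(C(5, 4)) = 1/(40/3) = 3/40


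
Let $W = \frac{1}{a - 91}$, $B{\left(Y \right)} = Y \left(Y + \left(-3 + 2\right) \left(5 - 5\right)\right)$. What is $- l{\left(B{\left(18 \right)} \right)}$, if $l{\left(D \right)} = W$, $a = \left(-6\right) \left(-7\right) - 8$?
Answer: $\frac{1}{57} \approx 0.017544$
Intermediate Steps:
$a = 34$ ($a = 42 - 8 = 34$)
$B{\left(Y \right)} = Y^{2}$ ($B{\left(Y \right)} = Y \left(Y - 0\right) = Y \left(Y + 0\right) = Y Y = Y^{2}$)
$W = - \frac{1}{57}$ ($W = \frac{1}{34 - 91} = \frac{1}{-57} = - \frac{1}{57} \approx -0.017544$)
$l{\left(D \right)} = - \frac{1}{57}$
$- l{\left(B{\left(18 \right)} \right)} = \left(-1\right) \left(- \frac{1}{57}\right) = \frac{1}{57}$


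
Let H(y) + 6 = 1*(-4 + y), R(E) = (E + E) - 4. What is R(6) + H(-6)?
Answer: -8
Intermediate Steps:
R(E) = -4 + 2*E (R(E) = 2*E - 4 = -4 + 2*E)
H(y) = -10 + y (H(y) = -6 + 1*(-4 + y) = -6 + (-4 + y) = -10 + y)
R(6) + H(-6) = (-4 + 2*6) + (-10 - 6) = (-4 + 12) - 16 = 8 - 16 = -8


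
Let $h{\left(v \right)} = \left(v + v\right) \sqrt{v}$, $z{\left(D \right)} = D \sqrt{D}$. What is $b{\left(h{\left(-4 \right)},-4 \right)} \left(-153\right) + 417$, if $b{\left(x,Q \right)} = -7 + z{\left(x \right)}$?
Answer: $1488 - 9792 \left(- i\right)^{\frac{3}{2}} \approx 8412.0 + 6924.0 i$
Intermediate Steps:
$z{\left(D \right)} = D^{\frac{3}{2}}$
$h{\left(v \right)} = 2 v^{\frac{3}{2}}$ ($h{\left(v \right)} = 2 v \sqrt{v} = 2 v^{\frac{3}{2}}$)
$b{\left(x,Q \right)} = -7 + x^{\frac{3}{2}}$
$b{\left(h{\left(-4 \right)},-4 \right)} \left(-153\right) + 417 = \left(-7 + \left(2 \left(-4\right)^{\frac{3}{2}}\right)^{\frac{3}{2}}\right) \left(-153\right) + 417 = \left(-7 + \left(2 \left(- 8 i\right)\right)^{\frac{3}{2}}\right) \left(-153\right) + 417 = \left(-7 + \left(- 16 i\right)^{\frac{3}{2}}\right) \left(-153\right) + 417 = \left(-7 + 64 \left(- i\right)^{\frac{3}{2}}\right) \left(-153\right) + 417 = \left(1071 - 9792 \left(- i\right)^{\frac{3}{2}}\right) + 417 = 1488 - 9792 \left(- i\right)^{\frac{3}{2}}$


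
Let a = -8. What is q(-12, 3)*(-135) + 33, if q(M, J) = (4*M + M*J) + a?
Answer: 12453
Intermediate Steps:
q(M, J) = -8 + 4*M + J*M (q(M, J) = (4*M + M*J) - 8 = (4*M + J*M) - 8 = -8 + 4*M + J*M)
q(-12, 3)*(-135) + 33 = (-8 + 4*(-12) + 3*(-12))*(-135) + 33 = (-8 - 48 - 36)*(-135) + 33 = -92*(-135) + 33 = 12420 + 33 = 12453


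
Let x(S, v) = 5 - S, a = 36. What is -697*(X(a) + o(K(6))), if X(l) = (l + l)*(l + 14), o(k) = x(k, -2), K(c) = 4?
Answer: -2509897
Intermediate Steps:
o(k) = 5 - k
X(l) = 2*l*(14 + l) (X(l) = (2*l)*(14 + l) = 2*l*(14 + l))
-697*(X(a) + o(K(6))) = -697*(2*36*(14 + 36) + (5 - 1*4)) = -697*(2*36*50 + (5 - 4)) = -697*(3600 + 1) = -697*3601 = -2509897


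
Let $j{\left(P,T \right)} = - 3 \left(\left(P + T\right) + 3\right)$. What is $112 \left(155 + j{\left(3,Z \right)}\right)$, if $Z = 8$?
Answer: $12656$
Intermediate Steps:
$j{\left(P,T \right)} = -9 - 3 P - 3 T$ ($j{\left(P,T \right)} = - 3 \left(3 + P + T\right) = -9 - 3 P - 3 T$)
$112 \left(155 + j{\left(3,Z \right)}\right) = 112 \left(155 - 42\right) = 112 \cdot 113 = 12656$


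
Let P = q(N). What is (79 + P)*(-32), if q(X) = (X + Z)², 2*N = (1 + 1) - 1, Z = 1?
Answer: -2600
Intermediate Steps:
N = ½ (N = ((1 + 1) - 1)/2 = (2 - 1)/2 = (½)*1 = ½ ≈ 0.50000)
q(X) = (1 + X)² (q(X) = (X + 1)² = (1 + X)²)
P = 9/4 (P = (1 + ½)² = (3/2)² = 9/4 ≈ 2.2500)
(79 + P)*(-32) = (79 + 9/4)*(-32) = (325/4)*(-32) = -2600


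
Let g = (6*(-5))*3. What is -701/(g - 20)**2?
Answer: -701/12100 ≈ -0.057934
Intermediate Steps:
g = -90 (g = -30*3 = -90)
-701/(g - 20)**2 = -701/(-90 - 20)**2 = -701/((-110)**2) = -701/12100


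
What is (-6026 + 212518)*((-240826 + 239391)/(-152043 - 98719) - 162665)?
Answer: -221653942969030/6599 ≈ -3.3589e+10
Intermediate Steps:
(-6026 + 212518)*((-240826 + 239391)/(-152043 - 98719) - 162665) = 206492*(-1435/(-250762) - 162665) = 206492*(-1435*(-1/250762) - 162665) = 206492*(1435/250762 - 162665) = 206492*(-40790199295/250762) = -221653942969030/6599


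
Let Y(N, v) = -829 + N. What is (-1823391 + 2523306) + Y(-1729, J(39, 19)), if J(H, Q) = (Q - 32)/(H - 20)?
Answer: 697357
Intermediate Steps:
J(H, Q) = (-32 + Q)/(-20 + H)
(-1823391 + 2523306) + Y(-1729, J(39, 19)) = (-1823391 + 2523306) + (-829 - 1729) = 699915 - 2558 = 697357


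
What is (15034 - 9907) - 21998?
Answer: -16871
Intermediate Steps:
(15034 - 9907) - 21998 = 5127 - 21998 = -16871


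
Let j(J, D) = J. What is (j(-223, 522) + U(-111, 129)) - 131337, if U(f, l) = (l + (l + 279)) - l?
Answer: -131152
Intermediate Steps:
U(f, l) = 279 + l (U(f, l) = (l + (279 + l)) - l = (279 + 2*l) - l = 279 + l)
(j(-223, 522) + U(-111, 129)) - 131337 = (-223 + (279 + 129)) - 131337 = (-223 + 408) - 131337 = 185 - 131337 = -131152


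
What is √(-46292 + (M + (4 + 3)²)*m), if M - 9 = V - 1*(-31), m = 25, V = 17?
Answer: I*√43642 ≈ 208.91*I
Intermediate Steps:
M = 57 (M = 9 + (17 - 1*(-31)) = 9 + (17 + 31) = 9 + 48 = 57)
√(-46292 + (M + (4 + 3)²)*m) = √(-46292 + (57 + (4 + 3)²)*25) = √(-46292 + (57 + 7²)*25) = √(-46292 + (57 + 49)*25) = √(-46292 + 106*25) = √(-46292 + 2650) = √(-43642) = I*√43642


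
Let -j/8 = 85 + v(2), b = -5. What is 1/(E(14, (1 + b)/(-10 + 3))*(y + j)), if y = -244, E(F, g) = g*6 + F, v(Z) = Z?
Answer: -7/114680 ≈ -6.1039e-5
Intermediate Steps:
E(F, g) = F + 6*g (E(F, g) = 6*g + F = F + 6*g)
j = -696 (j = -8*(85 + 2) = -8*87 = -696)
1/(E(14, (1 + b)/(-10 + 3))*(y + j)) = 1/((14 + 6*((1 - 5)/(-10 + 3)))*(-244 - 696)) = 1/((14 + 6*(-4/(-7)))*(-940)) = 1/((14 + 6*(-4*(-⅐)))*(-940)) = 1/((14 + 6*(4/7))*(-940)) = 1/((14 + 24/7)*(-940)) = 1/((122/7)*(-940)) = 1/(-114680/7) = -7/114680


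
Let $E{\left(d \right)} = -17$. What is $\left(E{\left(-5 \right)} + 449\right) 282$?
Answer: $121824$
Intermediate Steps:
$\left(E{\left(-5 \right)} + 449\right) 282 = \left(-17 + 449\right) 282 = 432 \cdot 282 = 121824$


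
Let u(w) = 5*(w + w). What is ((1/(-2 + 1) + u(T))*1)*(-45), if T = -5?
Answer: 2295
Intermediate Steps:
u(w) = 10*w (u(w) = 5*(2*w) = 10*w)
((1/(-2 + 1) + u(T))*1)*(-45) = ((1/(-2 + 1) + 10*(-5))*1)*(-45) = ((1/(-1) - 50)*1)*(-45) = ((-1 - 50)*1)*(-45) = -51*1*(-45) = -51*(-45) = 2295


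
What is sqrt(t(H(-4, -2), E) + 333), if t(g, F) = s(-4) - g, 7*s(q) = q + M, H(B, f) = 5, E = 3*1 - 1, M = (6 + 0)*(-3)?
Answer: sqrt(15918)/7 ≈ 18.024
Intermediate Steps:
M = -18 (M = 6*(-3) = -18)
E = 2 (E = 3 - 1 = 2)
s(q) = -18/7 + q/7 (s(q) = (q - 18)/7 = (-18 + q)/7 = -18/7 + q/7)
t(g, F) = -22/7 - g (t(g, F) = (-18/7 + (1/7)*(-4)) - g = (-18/7 - 4/7) - g = -22/7 - g)
sqrt(t(H(-4, -2), E) + 333) = sqrt((-22/7 - 1*5) + 333) = sqrt((-22/7 - 5) + 333) = sqrt(-57/7 + 333) = sqrt(2274/7) = sqrt(15918)/7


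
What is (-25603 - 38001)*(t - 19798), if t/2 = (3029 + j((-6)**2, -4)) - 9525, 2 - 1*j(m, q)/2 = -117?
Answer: 2055299656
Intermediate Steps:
j(m, q) = 238 (j(m, q) = 4 - 2*(-117) = 4 + 234 = 238)
t = -12516 (t = 2*((3029 + 238) - 9525) = 2*(3267 - 9525) = 2*(-6258) = -12516)
(-25603 - 38001)*(t - 19798) = (-25603 - 38001)*(-12516 - 19798) = -63604*(-32314) = 2055299656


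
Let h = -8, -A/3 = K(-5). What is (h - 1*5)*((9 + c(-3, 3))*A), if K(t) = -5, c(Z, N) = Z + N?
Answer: -1755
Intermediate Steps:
c(Z, N) = N + Z
A = 15 (A = -3*(-5) = 15)
(h - 1*5)*((9 + c(-3, 3))*A) = (-8 - 1*5)*((9 + (3 - 3))*15) = (-8 - 5)*((9 + 0)*15) = -117*15 = -13*135 = -1755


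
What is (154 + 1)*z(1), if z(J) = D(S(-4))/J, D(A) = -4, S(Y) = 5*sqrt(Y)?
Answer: -620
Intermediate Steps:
z(J) = -4/J
(154 + 1)*z(1) = (154 + 1)*(-4/1) = 155*(-4*1) = 155*(-4) = -620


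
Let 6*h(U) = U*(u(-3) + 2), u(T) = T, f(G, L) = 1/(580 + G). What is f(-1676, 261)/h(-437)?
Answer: -3/239476 ≈ -1.2527e-5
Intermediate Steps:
h(U) = -U/6 (h(U) = (U*(-3 + 2))/6 = (U*(-1))/6 = (-U)/6 = -U/6)
f(-1676, 261)/h(-437) = 1/((580 - 1676)*((-1/6*(-437)))) = 1/((-1096)*(437/6)) = -1/1096*6/437 = -3/239476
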